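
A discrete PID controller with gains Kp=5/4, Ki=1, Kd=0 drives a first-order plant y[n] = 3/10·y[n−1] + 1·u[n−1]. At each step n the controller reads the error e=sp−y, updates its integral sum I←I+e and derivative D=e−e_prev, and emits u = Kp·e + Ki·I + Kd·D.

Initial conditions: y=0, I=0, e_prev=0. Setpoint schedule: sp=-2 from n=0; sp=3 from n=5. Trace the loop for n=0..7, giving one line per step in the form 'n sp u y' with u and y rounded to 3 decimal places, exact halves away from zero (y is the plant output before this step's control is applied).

0 -2 -4.500 0.000
1 -2 3.625 -4.500
2 -2 -9.119 2.275
3 -2 10.707 -8.436
4 -2 -20.234 8.176
5 3 39.244 -17.781
6 3 -56.279 33.909
7 3 92.846 -46.106

(exact arithmetic carried between steps; '≈' marks a value shown rounded to 6 d.p. or computed from one; I and e_prev carry over from the previous line; the table rounds u and y to 3 d.p., halves away from zero)
n=0: y=0, sp=-2, e=sp−y=-2; I=-2, D=e−e_prev=-2; u=5/4·(-2)+1·(-2)+0·(-2)=-4.5; next y=3/10·0+1·(-4.5)=-4.5
n=1: y=-4.5, sp=-2, e=sp−y=2.5; I=0.5, D=e−e_prev=4.5; u=5/4·2.5+1·0.5+0·4.5=3.625; next y=3/10·(-4.5)+1·3.625=2.275
n=2: y=2.275, sp=-2, e=sp−y=-4.275; I=-3.775, D=e−e_prev=-6.775; u=5/4·(-4.275)+1·(-3.775)+0·(-6.775)=-9.11875; next y=3/10·2.275+1·(-9.11875)=-8.43625
n=3: y=-8.43625, sp=-2, e=sp−y=6.43625; I=2.66125, D=e−e_prev=10.71125; u=5/4·6.43625+1·2.66125+0·10.71125≈10.706563; next y=3/10·(-8.43625)+1·10.706563≈8.175688
n=4: y≈8.175688, sp=-2, e=sp−y≈-10.175688; I≈-7.514438, D=e−e_prev≈-16.611938; u=5/4·(-10.175688)+1·(-7.514438)+0·(-16.611938)≈-20.234047; next y=3/10·8.175688+1·(-20.234047)≈-17.781341
n=5: y≈-17.781341, sp=3, e=sp−y≈20.781341; I≈13.266903, D=e−e_prev≈30.957028; u=5/4·20.781341+1·13.266903+0·30.957028≈39.243579; next y=3/10·(-17.781341)+1·39.243579≈33.909177
n=6: y≈33.909177, sp=3, e=sp−y≈-30.909177; I≈-17.642274, D=e−e_prev≈-51.690517; u=5/4·(-30.909177)+1·(-17.642274)+0·(-51.690517)≈-56.278744; next y=3/10·33.909177+1·(-56.278744)≈-46.105991
n=7: y≈-46.105991, sp=3, e=sp−y≈49.105991; I≈31.463718, D=e−e_prev≈80.015168; u=5/4·49.105991+1·31.463718+0·80.015168≈92.846207; next y=3/10·(-46.105991)+1·92.846207≈79.014410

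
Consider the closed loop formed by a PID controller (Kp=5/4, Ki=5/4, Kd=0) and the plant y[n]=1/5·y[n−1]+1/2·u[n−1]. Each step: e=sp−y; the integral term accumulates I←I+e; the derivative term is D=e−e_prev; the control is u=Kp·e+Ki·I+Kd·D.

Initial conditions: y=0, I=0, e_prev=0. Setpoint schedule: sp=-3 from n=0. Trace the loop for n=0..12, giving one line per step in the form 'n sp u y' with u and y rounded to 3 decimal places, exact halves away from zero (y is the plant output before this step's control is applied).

0 -3 -7.500 0.000
1 -3 -1.875 -3.750
2 -3 -6.094 -1.688
3 -3 -3.492 -3.384
4 -3 -5.415 -2.423
5 -3 -4.213 -3.192
6 -3 -5.091 -2.745
7 -3 -4.536 -3.094
8 -3 -4.937 -2.887
9 -3 -4.681 -3.046
10 -3 -4.864 -2.950
11 -3 -4.746 -3.022
12 -3 -4.830 -2.978

(exact arithmetic carried between steps; '≈' marks a value shown rounded to 6 d.p. or computed from one; I and e_prev carry over from the previous line; the table rounds u and y to 3 d.p., halves away from zero)
n=0: y=0, sp=-3, e=sp−y=-3; I=-3, D=e−e_prev=-3; u=5/4·(-3)+5/4·(-3)+0·(-3)=-7.5; next y=1/5·0+1/2·(-7.5)=-3.75
n=1: y=-3.75, sp=-3, e=sp−y=0.75; I=-2.25, D=e−e_prev=3.75; u=5/4·0.75+5/4·(-2.25)+0·3.75=-1.875; next y=1/5·(-3.75)+1/2·(-1.875)=-1.6875
n=2: y=-1.6875, sp=-3, e=sp−y=-1.3125; I=-3.5625, D=e−e_prev=-2.0625; u=5/4·(-1.3125)+5/4·(-3.5625)+0·(-2.0625)=-6.09375; next y=1/5·(-1.6875)+1/2·(-6.09375)=-3.384375
n=3: y=-3.384375, sp=-3, e=sp−y=0.384375; I=-3.178125, D=e−e_prev=1.696875; u=5/4·0.384375+5/4·(-3.178125)+0·1.696875≈-3.492188; next y=1/5·(-3.384375)+1/2·(-3.492188)≈-2.422969
n=4: y≈-2.422969, sp=-3, e=sp−y≈-0.577031; I≈-3.755156, D=e−e_prev≈-0.961406; u=5/4·(-0.577031)+5/4·(-3.755156)+0·(-0.961406)≈-5.415234; next y=1/5·(-2.422969)+1/2·(-5.415234)≈-3.192211
n=5: y≈-3.192211, sp=-3, e=sp−y≈0.192211; I≈-3.562945, D=e−e_prev≈0.769242; u=5/4·0.192211+5/4·(-3.562945)+0·0.769242≈-4.213418; next y=1/5·(-3.192211)+1/2·(-4.213418)≈-2.745151
n=6: y≈-2.745151, sp=-3, e=sp−y≈-0.254849; I≈-3.817794, D=e−e_prev≈-0.447060; u=5/4·(-0.254849)+5/4·(-3.817794)+0·(-0.447060)≈-5.090804; next y=1/5·(-2.745151)+1/2·(-5.090804)≈-3.094432
n=7: y≈-3.094432, sp=-3, e=sp−y≈0.094432; I≈-3.723362, D=e−e_prev≈0.349281; u=5/4·0.094432+5/4·(-3.723362)+0·0.349281≈-4.536162; next y=1/5·(-3.094432)+1/2·(-4.536162)≈-2.886968
n=8: y≈-2.886968, sp=-3, e=sp−y≈-0.113032; I≈-3.836394, D=e−e_prev≈-0.207464; u=5/4·(-0.113032)+5/4·(-3.836394)+0·(-0.207464)≈-4.936783; next y=1/5·(-2.886968)+1/2·(-4.936783)≈-3.045785
n=9: y≈-3.045785, sp=-3, e=sp−y≈0.045785; I≈-3.790609, D=e−e_prev≈0.158818; u=5/4·0.045785+5/4·(-3.790609)+0·0.158818≈-4.681030; next y=1/5·(-3.045785)+1/2·(-4.681030)≈-2.949672
n=10: y≈-2.949672, sp=-3, e=sp−y≈-0.050328; I≈-3.840937, D=e−e_prev≈-0.096113; u=5/4·(-0.050328)+5/4·(-3.840937)+0·(-0.096113)≈-4.864081; next y=1/5·(-2.949672)+1/2·(-4.864081)≈-3.021975
n=11: y≈-3.021975, sp=-3, e=sp−y≈0.021975; I≈-3.818962, D=e−e_prev≈0.072303; u=5/4·0.021975+5/4·(-3.818962)+0·0.072303≈-4.746234; next y=1/5·(-3.021975)+1/2·(-4.746234)≈-2.977512
n=12: y≈-2.977512, sp=-3, e=sp−y≈-0.022488; I≈-3.841450, D=e−e_prev≈-0.044463; u=5/4·(-0.022488)+5/4·(-3.841450)+0·(-0.044463)≈-4.829923; next y=1/5·(-2.977512)+1/2·(-4.829923)≈-3.010464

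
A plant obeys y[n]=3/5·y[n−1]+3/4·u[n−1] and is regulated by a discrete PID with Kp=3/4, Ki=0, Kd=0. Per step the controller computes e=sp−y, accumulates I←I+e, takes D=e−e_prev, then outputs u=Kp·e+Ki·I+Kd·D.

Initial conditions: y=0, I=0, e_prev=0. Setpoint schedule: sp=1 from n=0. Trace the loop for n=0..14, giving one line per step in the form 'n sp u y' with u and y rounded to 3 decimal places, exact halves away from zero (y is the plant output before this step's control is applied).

0 1 0.750 0.000
1 1 0.328 0.563
2 1 0.312 0.584
3 1 0.312 0.584
4 1 0.312 0.584
5 1 0.312 0.584
6 1 0.312 0.584
7 1 0.312 0.584
8 1 0.312 0.584
9 1 0.312 0.584
10 1 0.312 0.584
11 1 0.312 0.584
12 1 0.312 0.584
13 1 0.312 0.584
14 1 0.312 0.584

(exact arithmetic carried between steps; '≈' marks a value shown rounded to 6 d.p. or computed from one; I and e_prev carry over from the previous line; the table rounds u and y to 3 d.p., halves away from zero)
n=0: y=0, sp=1, e=sp−y=1; I=1, D=e−e_prev=1; u=3/4·1+0·1+0·1=0.75; next y=3/5·0+3/4·0.75=0.5625
n=1: y=0.5625, sp=1, e=sp−y=0.4375; I=1.4375, D=e−e_prev=-0.5625; u=3/4·0.4375+0·1.4375+0·(-0.5625)=0.328125; next y=3/5·0.5625+3/4·0.328125≈0.583594
n=2: y≈0.583594, sp=1, e=sp−y≈0.416406; I≈1.853906, D=e−e_prev≈-0.021094; u=3/4·0.416406+0·1.853906+0·(-0.021094)≈0.312305; next y=3/5·0.583594+3/4·0.312305≈0.584385
n=3: y≈0.584385, sp=1, e=sp−y≈0.415615; I≈2.269521, D=e−e_prev≈-0.000791; u=3/4·0.415615+0·2.269521+0·(-0.000791)≈0.311711; next y=3/5·0.584385+3/4·0.311711≈0.584414
n=4: y≈0.584414, sp=1, e=sp−y≈0.415586; I≈2.685107, D=e−e_prev≈-0.000030; u=3/4·0.415586+0·2.685107+0·(-0.000030)≈0.311689; next y=3/5·0.584414+3/4·0.311689≈0.584416
n=5: y≈0.584416, sp=1, e=sp−y≈0.415584; I≈3.100692, D=e−e_prev≈-0.000001; u=3/4·0.415584+0·3.100692+0·(-0.000001)≈0.311688; next y=3/5·0.584416+3/4·0.311688≈0.584416
n=6: y≈0.584416, sp=1, e=sp−y≈0.415584; I≈3.516276, D=e−e_prev≈0.000000; u=3/4·0.415584+0·3.516276+0·0.000000≈0.311688; next y=3/5·0.584416+3/4·0.311688≈0.584416
n=7: y≈0.584416, sp=1, e=sp−y≈0.415584; I≈3.931860, D=e−e_prev≈0.000000; u=3/4·0.415584+0·3.931860+0·0.000000≈0.311688; next y=3/5·0.584416+3/4·0.311688≈0.584416
n=8: y≈0.584416, sp=1, e=sp−y≈0.415584; I≈4.347445, D=e−e_prev≈0.000000; u=3/4·0.415584+0·4.347445+0·0.000000≈0.311688; next y=3/5·0.584416+3/4·0.311688≈0.584416
n=9: y≈0.584416, sp=1, e=sp−y≈0.415584; I≈4.763029, D=e−e_prev≈0.000000; u=3/4·0.415584+0·4.763029+0·0.000000≈0.311688; next y=3/5·0.584416+3/4·0.311688≈0.584416
n=10: y≈0.584416, sp=1, e=sp−y≈0.415584; I≈5.178614, D=e−e_prev≈0.000000; u=3/4·0.415584+0·5.178614+0·0.000000≈0.311688; next y=3/5·0.584416+3/4·0.311688≈0.584416
n=11: y≈0.584416, sp=1, e=sp−y≈0.415584; I≈5.594198, D=e−e_prev≈0.000000; u=3/4·0.415584+0·5.594198+0·0.000000≈0.311688; next y=3/5·0.584416+3/4·0.311688≈0.584416
n=12: y≈0.584416, sp=1, e=sp−y≈0.415584; I≈6.009782, D=e−e_prev≈0.000000; u=3/4·0.415584+0·6.009782+0·0.000000≈0.311688; next y=3/5·0.584416+3/4·0.311688≈0.584416
n=13: y≈0.584416, sp=1, e=sp−y≈0.415584; I≈6.425367, D=e−e_prev≈0.000000; u=3/4·0.415584+0·6.425367+0·0.000000≈0.311688; next y=3/5·0.584416+3/4·0.311688≈0.584416
n=14: y≈0.584416, sp=1, e=sp−y≈0.415584; I≈6.840951, D=e−e_prev≈0.000000; u=3/4·0.415584+0·6.840951+0·0.000000≈0.311688; next y=3/5·0.584416+3/4·0.311688≈0.584416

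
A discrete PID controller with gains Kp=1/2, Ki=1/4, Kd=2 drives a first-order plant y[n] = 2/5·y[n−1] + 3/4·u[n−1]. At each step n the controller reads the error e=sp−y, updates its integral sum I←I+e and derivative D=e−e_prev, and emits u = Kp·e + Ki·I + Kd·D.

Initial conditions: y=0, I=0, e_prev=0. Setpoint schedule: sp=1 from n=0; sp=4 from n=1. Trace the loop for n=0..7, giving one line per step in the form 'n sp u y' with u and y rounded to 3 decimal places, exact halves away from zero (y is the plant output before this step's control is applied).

(exact arithmetic carried between steps; '≈' marks a value shown rounded to 6 d.p. or computed from one; I and e_prev carry over from the previous line; the table rounds u and y to 3 d.p., halves away from zero)
n=0: y=0, sp=1, e=sp−y=1; I=1, D=e−e_prev=1; u=1/2·1+1/4·1+2·1=2.75; next y=2/5·0+3/4·2.75=2.0625
n=1: y=2.0625, sp=4, e=sp−y=1.9375; I=2.9375, D=e−e_prev=0.9375; u=1/2·1.9375+1/4·2.9375+2·0.9375=3.578125; next y=2/5·2.0625+3/4·3.578125≈3.508594
n=2: y≈3.508594, sp=4, e=sp−y≈0.491406; I≈3.428906, D=e−e_prev≈-1.446094; u=1/2·0.491406+1/4·3.428906+2·(-1.446094)≈-1.789258; next y=2/5·3.508594+3/4·(-1.789258)≈0.061494
n=3: y≈0.061494, sp=4, e=sp−y≈3.938506; I≈7.367412, D=e−e_prev≈3.447100; u=1/2·3.938506+1/4·7.367412+2·3.447100≈10.705305; next y=2/5·0.061494+3/4·10.705305≈8.053577
n=4: y≈8.053577, sp=4, e=sp−y≈-4.053577; I≈3.313836, D=e−e_prev≈-7.992082; u=1/2·(-4.053577)+1/4·3.313836+2·(-7.992082)≈-17.182494; next y=2/5·8.053577+3/4·(-17.182494)≈-9.665440
n=5: y≈-9.665440, sp=4, e=sp−y≈13.665440; I≈16.979276, D=e−e_prev≈17.719017; u=1/2·13.665440+1/4·16.979276+2·17.719017≈46.515572; next y=2/5·(-9.665440)+3/4·46.515572≈31.020503
n=6: y≈31.020503, sp=4, e=sp−y≈-27.020503; I≈-10.041227, D=e−e_prev≈-40.685943; u=1/2·(-27.020503)+1/4·(-10.041227)+2·(-40.685943)≈-97.392444; next y=2/5·31.020503+3/4·(-97.392444)≈-60.636132
n=7: y≈-60.636132, sp=4, e=sp−y≈64.636132; I≈54.594905, D=e−e_prev≈91.656635; u=1/2·64.636132+1/4·54.594905+2·91.656635≈229.280062; next y=2/5·(-60.636132)+3/4·229.280062≈147.705594

0 1 2.750 0.000
1 4 3.578 2.063
2 4 -1.789 3.509
3 4 10.705 0.061
4 4 -17.182 8.054
5 4 46.516 -9.665
6 4 -97.392 31.021
7 4 229.280 -60.636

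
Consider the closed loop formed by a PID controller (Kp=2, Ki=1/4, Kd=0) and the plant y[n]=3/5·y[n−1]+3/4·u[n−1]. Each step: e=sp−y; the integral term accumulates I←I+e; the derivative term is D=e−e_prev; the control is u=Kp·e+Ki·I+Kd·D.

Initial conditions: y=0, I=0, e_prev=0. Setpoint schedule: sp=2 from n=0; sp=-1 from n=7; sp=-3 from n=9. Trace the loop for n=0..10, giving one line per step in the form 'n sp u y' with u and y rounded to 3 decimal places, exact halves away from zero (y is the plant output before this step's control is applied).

(exact arithmetic carried between steps; '≈' marks a value shown rounded to 6 d.p. or computed from one; I and e_prev carry over from the previous line; the table rounds u and y to 3 d.p., halves away from zero)
n=0: y=0, sp=2, e=sp−y=2; I=2, D=e−e_prev=2; u=2·2+1/4·2+0·2=4.5; next y=3/5·0+3/4·4.5=3.375
n=1: y=3.375, sp=2, e=sp−y=-1.375; I=0.625, D=e−e_prev=-3.375; u=2·(-1.375)+1/4·0.625+0·(-3.375)=-2.59375; next y=3/5·3.375+3/4·(-2.59375)≈0.079688
n=2: y≈0.079688, sp=2, e=sp−y≈1.920313; I≈2.545313, D=e−e_prev≈3.295313; u=2·1.920313+1/4·2.545313+0·3.295313≈4.476953; next y=3/5·0.079688+3/4·4.476953≈3.405527
n=3: y≈3.405527, sp=2, e=sp−y≈-1.405527; I≈1.139785, D=e−e_prev≈-3.325840; u=2·(-1.405527)+1/4·1.139785+0·(-3.325840)≈-2.526108; next y=3/5·3.405527+3/4·(-2.526108)≈0.148735
n=4: y≈0.148735, sp=2, e=sp−y≈1.851265; I≈2.991050, D=e−e_prev≈3.256792; u=2·1.851265+1/4·2.991050+0·3.256792≈4.450292; next y=3/5·0.148735+3/4·4.450292≈3.426960
n=5: y≈3.426960, sp=2, e=sp−y≈-1.426960; I≈1.564090, D=e−e_prev≈-3.278225; u=2·(-1.426960)+1/4·1.564090+0·(-3.278225)≈-2.462898; next y=3/5·3.426960+3/4·(-2.462898)≈0.209003
n=6: y≈0.209003, sp=2, e=sp−y≈1.790997; I≈3.355087, D=e−e_prev≈3.217958; u=2·1.790997+1/4·3.355087+0·3.217958≈4.420767; next y=3/5·0.209003+3/4·4.420767≈3.440977
n=7: y≈3.440977, sp=-1, e=sp−y≈-4.440977; I≈-1.085889, D=e−e_prev≈-6.231974; u=2·(-4.440977)+1/4·(-1.085889)+0·(-6.231974)≈-9.153425; next y=3/5·3.440977+3/4·(-9.153425)≈-4.800483
n=8: y≈-4.800483, sp=-1, e=sp−y≈3.800483; I≈2.714594, D=e−e_prev≈8.241460; u=2·3.800483+1/4·2.714594+0·8.241460≈8.279615; next y=3/5·(-4.800483)+3/4·8.279615≈3.329421
n=9: y≈3.329421, sp=-3, e=sp−y≈-6.329421; I≈-3.614827, D=e−e_prev≈-10.129904; u=2·(-6.329421)+1/4·(-3.614827)+0·(-10.129904)≈-13.562549; next y=3/5·3.329421+3/4·(-13.562549)≈-8.174259
n=10: y≈-8.174259, sp=-3, e=sp−y≈5.174259; I≈1.559432, D=e−e_prev≈11.503680; u=2·5.174259+1/4·1.559432+0·11.503680≈10.738376; next y=3/5·(-8.174259)+3/4·10.738376≈3.149227

0 2 4.500 0.000
1 2 -2.594 3.375
2 2 4.477 0.080
3 2 -2.526 3.406
4 2 4.450 0.149
5 2 -2.463 3.427
6 2 4.421 0.209
7 -1 -9.153 3.441
8 -1 8.280 -4.800
9 -3 -13.563 3.329
10 -3 10.738 -8.174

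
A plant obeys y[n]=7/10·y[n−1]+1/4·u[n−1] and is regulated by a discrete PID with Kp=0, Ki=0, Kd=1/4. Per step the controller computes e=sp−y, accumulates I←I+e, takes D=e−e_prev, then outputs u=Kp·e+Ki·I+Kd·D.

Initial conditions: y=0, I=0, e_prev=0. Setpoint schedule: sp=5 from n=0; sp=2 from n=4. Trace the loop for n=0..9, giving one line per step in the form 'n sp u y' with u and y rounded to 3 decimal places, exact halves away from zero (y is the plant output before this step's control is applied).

(exact arithmetic carried between steps; '≈' marks a value shown rounded to 6 d.p. or computed from one; I and e_prev carry over from the previous line; the table rounds u and y to 3 d.p., halves away from zero)
n=0: y=0, sp=5, e=sp−y=5; I=5, D=e−e_prev=5; u=0·5+0·5+1/4·5=1.25; next y=7/10·0+1/4·1.25=0.3125
n=1: y=0.3125, sp=5, e=sp−y=4.6875; I=9.6875, D=e−e_prev=-0.3125; u=0·4.6875+0·9.6875+1/4·(-0.3125)=-0.078125; next y=7/10·0.3125+1/4·(-0.078125)≈0.199219
n=2: y≈0.199219, sp=5, e=sp−y≈4.800781; I≈14.488281, D=e−e_prev≈0.113281; u=0·4.800781+0·14.488281+1/4·0.113281≈0.028320; next y=7/10·0.199219+1/4·0.028320≈0.146533
n=3: y≈0.146533, sp=5, e=sp−y≈4.853467; I≈19.341748, D=e−e_prev≈0.052686; u=0·4.853467+0·19.341748+1/4·0.052686≈0.013171; next y=7/10·0.146533+1/4·0.013171≈0.105866
n=4: y≈0.105866, sp=2, e=sp−y≈1.894134; I≈21.235882, D=e−e_prev≈-2.959333; u=0·1.894134+0·21.235882+1/4·(-2.959333)≈-0.739833; next y=7/10·0.105866+1/4·(-0.739833)≈-0.110852
n=5: y≈-0.110852, sp=2, e=sp−y≈2.110852; I≈23.346734, D=e−e_prev≈0.216718; u=0·2.110852+0·23.346734+1/4·0.216718≈0.054180; next y=7/10·(-0.110852)+1/4·0.054180≈-0.064052
n=6: y≈-0.064052, sp=2, e=sp−y≈2.064052; I≈25.410786, D=e−e_prev≈-0.046800; u=0·2.064052+0·25.410786+1/4·(-0.046800)≈-0.011700; next y=7/10·(-0.064052)+1/4·(-0.011700)≈-0.047761
n=7: y≈-0.047761, sp=2, e=sp−y≈2.047761; I≈27.458547, D=e−e_prev≈-0.016290; u=0·2.047761+0·27.458547+1/4·(-0.016290)≈-0.004073; next y=7/10·(-0.047761)+1/4·(-0.004073)≈-0.034451
n=8: y≈-0.034451, sp=2, e=sp−y≈2.034451; I≈29.492998, D=e−e_prev≈-0.013310; u=0·2.034451+0·29.492998+1/4·(-0.013310)≈-0.003328; next y=7/10·(-0.034451)+1/4·(-0.003328)≈-0.024948
n=9: y≈-0.024948, sp=2, e=sp−y≈2.024948; I≈31.517945, D=e−e_prev≈-0.009503; u=0·2.024948+0·31.517945+1/4·(-0.009503)≈-0.002376; next y=7/10·(-0.024948)+1/4·(-0.002376)≈-0.018057

0 5 1.250 0.000
1 5 -0.078 0.313
2 5 0.028 0.199
3 5 0.013 0.147
4 2 -0.740 0.106
5 2 0.054 -0.111
6 2 -0.012 -0.064
7 2 -0.004 -0.048
8 2 -0.003 -0.034
9 2 -0.002 -0.025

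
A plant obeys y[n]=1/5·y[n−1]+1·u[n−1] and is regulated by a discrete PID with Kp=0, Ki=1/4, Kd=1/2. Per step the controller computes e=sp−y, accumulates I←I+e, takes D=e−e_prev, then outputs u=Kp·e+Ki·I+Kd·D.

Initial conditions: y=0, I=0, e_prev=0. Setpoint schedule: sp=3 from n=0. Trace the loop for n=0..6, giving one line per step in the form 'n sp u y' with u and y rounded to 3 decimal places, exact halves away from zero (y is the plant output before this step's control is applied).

(exact arithmetic carried between steps; '≈' marks a value shown rounded to 6 d.p. or computed from one; I and e_prev carry over from the previous line; the table rounds u and y to 3 d.p., halves away from zero)
n=0: y=0, sp=3, e=sp−y=3; I=3, D=e−e_prev=3; u=0·3+1/4·3+1/2·3=2.25; next y=1/5·0+1·2.25=2.25
n=1: y=2.25, sp=3, e=sp−y=0.75; I=3.75, D=e−e_prev=-2.25; u=0·0.75+1/4·3.75+1/2·(-2.25)=-0.1875; next y=1/5·2.25+1·(-0.1875)=0.2625
n=2: y=0.2625, sp=3, e=sp−y=2.7375; I=6.4875, D=e−e_prev=1.9875; u=0·2.7375+1/4·6.4875+1/2·1.9875=2.615625; next y=1/5·0.2625+1·2.615625=2.668125
n=3: y=2.668125, sp=3, e=sp−y=0.331875; I=6.819375, D=e−e_prev=-2.405625; u=0·0.331875+1/4·6.819375+1/2·(-2.405625)≈0.502031; next y=1/5·2.668125+1·0.502031≈1.035656
n=4: y≈1.035656, sp=3, e=sp−y≈1.964344; I≈8.783719, D=e−e_prev≈1.632469; u=0·1.964344+1/4·8.783719+1/2·1.632469≈3.012164; next y=1/5·1.035656+1·3.012164≈3.219295
n=5: y≈3.219295, sp=3, e=sp−y≈-0.219295; I≈8.564423, D=e−e_prev≈-2.183639; u=0·(-0.219295)+1/4·8.564423+1/2·(-2.183639)≈1.049286; next y=1/5·3.219295+1·1.049286≈1.693145
n=6: y≈1.693145, sp=3, e=sp−y≈1.306855; I≈9.871278, D=e−e_prev≈1.526150; u=0·1.306855+1/4·9.871278+1/2·1.526150≈3.230894; next y=1/5·1.693145+1·3.230894≈3.569524

0 3 2.250 0.000
1 3 -0.188 2.250
2 3 2.616 0.263
3 3 0.502 2.668
4 3 3.012 1.036
5 3 1.049 3.219
6 3 3.231 1.693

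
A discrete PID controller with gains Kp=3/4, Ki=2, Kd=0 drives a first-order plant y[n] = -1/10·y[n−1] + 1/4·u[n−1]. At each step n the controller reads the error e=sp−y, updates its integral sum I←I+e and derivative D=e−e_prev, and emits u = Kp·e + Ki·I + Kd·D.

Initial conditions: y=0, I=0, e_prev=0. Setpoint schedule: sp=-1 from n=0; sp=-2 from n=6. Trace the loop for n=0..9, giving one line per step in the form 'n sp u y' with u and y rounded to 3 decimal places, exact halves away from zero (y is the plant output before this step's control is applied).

0 -1 -2.750 0.000
1 -1 -2.859 -0.688
2 -1 -3.598 -0.646
3 -1 -3.787 -0.835
4 -1 -4.039 -0.863
5 -1 -4.147 -0.923
6 -2 -6.992 -0.944
7 -2 -7.153 -1.654
8 -2 -7.930 -1.623
9 -2 -8.142 -1.820

(exact arithmetic carried between steps; '≈' marks a value shown rounded to 6 d.p. or computed from one; I and e_prev carry over from the previous line; the table rounds u and y to 3 d.p., halves away from zero)
n=0: y=0, sp=-1, e=sp−y=-1; I=-1, D=e−e_prev=-1; u=3/4·(-1)+2·(-1)+0·(-1)=-2.75; next y=-1/10·0+1/4·(-2.75)=-0.6875
n=1: y=-0.6875, sp=-1, e=sp−y=-0.3125; I=-1.3125, D=e−e_prev=0.6875; u=3/4·(-0.3125)+2·(-1.3125)+0·0.6875=-2.859375; next y=-1/10·(-0.6875)+1/4·(-2.859375)≈-0.646094
n=2: y≈-0.646094, sp=-1, e=sp−y≈-0.353906; I≈-1.666406, D=e−e_prev≈-0.041406; u=3/4·(-0.353906)+2·(-1.666406)+0·(-0.041406)≈-3.598242; next y=-1/10·(-0.646094)+1/4·(-3.598242)≈-0.834951
n=3: y≈-0.834951, sp=-1, e=sp−y≈-0.165049; I≈-1.831455, D=e−e_prev≈0.188857; u=3/4·(-0.165049)+2·(-1.831455)+0·0.188857≈-3.786697; next y=-1/10·(-0.834951)+1/4·(-3.786697)≈-0.863179
n=4: y≈-0.863179, sp=-1, e=sp−y≈-0.136821; I≈-1.968276, D=e−e_prev≈0.028228; u=3/4·(-0.136821)+2·(-1.968276)+0·0.028228≈-4.039168; next y=-1/10·(-0.863179)+1/4·(-4.039168)≈-0.923474
n=5: y≈-0.923474, sp=-1, e=sp−y≈-0.076526; I≈-2.044802, D=e−e_prev≈0.060295; u=3/4·(-0.076526)+2·(-2.044802)+0·0.060295≈-4.146998; next y=-1/10·(-0.923474)+1/4·(-4.146998)≈-0.944402
n=6: y≈-0.944402, sp=-2, e=sp−y≈-1.055598; I≈-3.100400, D=e−e_prev≈-0.979072; u=3/4·(-1.055598)+2·(-3.100400)+0·(-0.979072)≈-6.992498; next y=-1/10·(-0.944402)+1/4·(-6.992498)≈-1.653684
n=7: y≈-1.653684, sp=-2, e=sp−y≈-0.346316; I≈-3.446716, D=e−e_prev≈0.709282; u=3/4·(-0.346316)+2·(-3.446716)+0·0.709282≈-7.153168; next y=-1/10·(-1.653684)+1/4·(-7.153168)≈-1.622924
n=8: y≈-1.622924, sp=-2, e=sp−y≈-0.377076; I≈-3.823792, D=e−e_prev≈-0.030761; u=3/4·(-0.377076)+2·(-3.823792)+0·(-0.030761)≈-7.930391; next y=-1/10·(-1.622924)+1/4·(-7.930391)≈-1.820305
n=9: y≈-1.820305, sp=-2, e=sp−y≈-0.179695; I≈-4.003487, D=e−e_prev≈0.197382; u=3/4·(-0.179695)+2·(-4.003487)+0·0.197382≈-8.141744; next y=-1/10·(-1.820305)+1/4·(-8.141744)≈-1.853405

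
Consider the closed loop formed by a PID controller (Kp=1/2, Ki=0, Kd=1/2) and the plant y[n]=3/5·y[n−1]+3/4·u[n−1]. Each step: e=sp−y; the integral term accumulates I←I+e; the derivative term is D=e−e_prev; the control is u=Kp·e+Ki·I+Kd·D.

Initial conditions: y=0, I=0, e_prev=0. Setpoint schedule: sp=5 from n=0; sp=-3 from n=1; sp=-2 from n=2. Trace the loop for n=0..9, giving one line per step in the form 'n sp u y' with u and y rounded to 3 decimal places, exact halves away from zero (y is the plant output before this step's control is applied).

(exact arithmetic carried between steps; '≈' marks a value shown rounded to 6 d.p. or computed from one; I and e_prev carry over from the previous line; the table rounds u and y to 3 d.p., halves away from zero)
n=0: y=0, sp=5, e=sp−y=5; I=5, D=e−e_prev=5; u=1/2·5+0·5+1/2·5=5; next y=3/5·0+3/4·5=3.75
n=1: y=3.75, sp=-3, e=sp−y=-6.75; I=-1.75, D=e−e_prev=-11.75; u=1/2·(-6.75)+0·(-1.75)+1/2·(-11.75)=-9.25; next y=3/5·3.75+3/4·(-9.25)=-4.6875
n=2: y=-4.6875, sp=-2, e=sp−y=2.6875; I=0.9375, D=e−e_prev=9.4375; u=1/2·2.6875+0·0.9375+1/2·9.4375=6.0625; next y=3/5·(-4.6875)+3/4·6.0625=1.734375
n=3: y=1.734375, sp=-2, e=sp−y=-3.734375; I=-2.796875, D=e−e_prev=-6.421875; u=1/2·(-3.734375)+0·(-2.796875)+1/2·(-6.421875)=-5.078125; next y=3/5·1.734375+3/4·(-5.078125)≈-2.767969
n=4: y≈-2.767969, sp=-2, e=sp−y≈0.767969; I≈-2.028906, D=e−e_prev≈4.502344; u=1/2·0.767969+0·(-2.028906)+1/2·4.502344≈2.635156; next y=3/5·(-2.767969)+3/4·2.635156≈0.315586
n=5: y≈0.315586, sp=-2, e=sp−y≈-2.315586; I≈-4.344492, D=e−e_prev≈-3.083555; u=1/2·(-2.315586)+0·(-4.344492)+1/2·(-3.083555)≈-2.699570; next y=3/5·0.315586+3/4·(-2.699570)≈-1.835326
n=6: y≈-1.835326, sp=-2, e=sp−y≈-0.164674; I≈-4.509166, D=e−e_prev≈2.150912; u=1/2·(-0.164674)+0·(-4.509166)+1/2·2.150912≈0.993119; next y=3/5·(-1.835326)+3/4·0.993119≈-0.356356
n=7: y≈-0.356356, sp=-2, e=sp−y≈-1.643644; I≈-6.152810, D=e−e_prev≈-1.478970; u=1/2·(-1.643644)+0·(-6.152810)+1/2·(-1.478970)≈-1.561307; next y=3/5·(-0.356356)+3/4·(-1.561307)≈-1.384794
n=8: y≈-1.384794, sp=-2, e=sp−y≈-0.615206; I≈-6.768016, D=e−e_prev≈1.028438; u=1/2·(-0.615206)+0·(-6.768016)+1/2·1.028438≈0.206616; next y=3/5·(-1.384794)+3/4·0.206616≈-0.675915
n=9: y≈-0.675915, sp=-2, e=sp−y≈-1.324085; I≈-8.092101, D=e−e_prev≈-0.708879; u=1/2·(-1.324085)+0·(-8.092101)+1/2·(-0.708879)≈-1.016482; next y=3/5·(-0.675915)+3/4·(-1.016482)≈-1.167911

0 5 5.000 0.000
1 -3 -9.250 3.750
2 -2 6.063 -4.688
3 -2 -5.078 1.734
4 -2 2.635 -2.768
5 -2 -2.700 0.316
6 -2 0.993 -1.835
7 -2 -1.561 -0.356
8 -2 0.207 -1.385
9 -2 -1.016 -0.676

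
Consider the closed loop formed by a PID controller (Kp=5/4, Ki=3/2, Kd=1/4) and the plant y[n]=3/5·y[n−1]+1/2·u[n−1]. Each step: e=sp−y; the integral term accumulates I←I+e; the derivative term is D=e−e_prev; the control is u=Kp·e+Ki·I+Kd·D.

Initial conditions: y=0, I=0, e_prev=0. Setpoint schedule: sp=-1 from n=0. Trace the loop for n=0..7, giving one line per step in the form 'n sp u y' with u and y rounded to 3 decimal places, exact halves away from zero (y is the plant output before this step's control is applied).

(exact arithmetic carried between steps; '≈' marks a value shown rounded to 6 d.p. or computed from one; I and e_prev carry over from the previous line; the table rounds u and y to 3 d.p., halves away from zero)
n=0: y=0, sp=-1, e=sp−y=-1; I=-1, D=e−e_prev=-1; u=5/4·(-1)+3/2·(-1)+1/4·(-1)=-3; next y=3/5·0+1/2·(-3)=-1.5
n=1: y=-1.5, sp=-1, e=sp−y=0.5; I=-0.5, D=e−e_prev=1.5; u=5/4·0.5+3/2·(-0.5)+1/4·1.5=0.25; next y=3/5·(-1.5)+1/2·0.25=-0.775
n=2: y=-0.775, sp=-1, e=sp−y=-0.225; I=-0.725, D=e−e_prev=-0.725; u=5/4·(-0.225)+3/2·(-0.725)+1/4·(-0.725)=-1.55; next y=3/5·(-0.775)+1/2·(-1.55)=-1.24
n=3: y=-1.24, sp=-1, e=sp−y=0.24; I=-0.485, D=e−e_prev=0.465; u=5/4·0.24+3/2·(-0.485)+1/4·0.465=-0.31125; next y=3/5·(-1.24)+1/2·(-0.31125)=-0.899625
n=4: y=-0.899625, sp=-1, e=sp−y=-0.100375; I=-0.585375, D=e−e_prev=-0.340375; u=5/4·(-0.100375)+3/2·(-0.585375)+1/4·(-0.340375)=-1.088625; next y=3/5·(-0.899625)+1/2·(-1.088625)≈-1.084088
n=5: y≈-1.084088, sp=-1, e=sp−y≈0.084088; I≈-0.501288, D=e−e_prev≈0.184463; u=5/4·0.084088+3/2·(-0.501288)+1/4·0.184463≈-0.600706; next y=3/5·(-1.084088)+1/2·(-0.600706)≈-0.950806
n=6: y≈-0.950806, sp=-1, e=sp−y≈-0.049194; I≈-0.550482, D=e−e_prev≈-0.133282; u=5/4·(-0.049194)+3/2·(-0.550482)+1/4·(-0.133282)≈-0.920536; next y=3/5·(-0.950806)+1/2·(-0.920536)≈-1.030752
n=7: y≈-1.030752, sp=-1, e=sp−y≈0.030752; I≈-0.519730, D=e−e_prev≈0.079946; u=5/4·0.030752+3/2·(-0.519730)+1/4·0.079946≈-0.721170; next y=3/5·(-1.030752)+1/2·(-0.721170)≈-0.979036

0 -1 -3.000 0.000
1 -1 0.250 -1.500
2 -1 -1.550 -0.775
3 -1 -0.311 -1.240
4 -1 -1.089 -0.900
5 -1 -0.601 -1.084
6 -1 -0.921 -0.951
7 -1 -0.721 -1.031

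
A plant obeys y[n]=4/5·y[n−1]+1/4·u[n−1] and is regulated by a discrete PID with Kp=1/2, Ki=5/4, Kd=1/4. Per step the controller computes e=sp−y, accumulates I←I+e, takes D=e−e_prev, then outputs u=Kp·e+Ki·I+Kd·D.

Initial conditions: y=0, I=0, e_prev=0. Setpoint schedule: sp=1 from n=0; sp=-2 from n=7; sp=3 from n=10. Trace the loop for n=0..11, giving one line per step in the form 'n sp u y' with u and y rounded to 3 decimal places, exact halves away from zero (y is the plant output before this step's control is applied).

(exact arithmetic carried between steps; '≈' marks a value shown rounded to 6 d.p. or computed from one; I and e_prev carry over from the previous line; the table rounds u and y to 3 d.p., halves away from zero)
n=0: y=0, sp=1, e=sp−y=1; I=1, D=e−e_prev=1; u=1/2·1+5/4·1+1/4·1=2; next y=4/5·0+1/4·2=0.5
n=1: y=0.5, sp=1, e=sp−y=0.5; I=1.5, D=e−e_prev=-0.5; u=1/2·0.5+5/4·1.5+1/4·(-0.5)=2; next y=4/5·0.5+1/4·2=0.9
n=2: y=0.9, sp=1, e=sp−y=0.1; I=1.6, D=e−e_prev=-0.4; u=1/2·0.1+5/4·1.6+1/4·(-0.4)=1.95; next y=4/5·0.9+1/4·1.95=1.2075
n=3: y=1.2075, sp=1, e=sp−y=-0.2075; I=1.3925, D=e−e_prev=-0.3075; u=1/2·(-0.2075)+5/4·1.3925+1/4·(-0.3075)=1.56; next y=4/5·1.2075+1/4·1.56=1.356
n=4: y=1.356, sp=1, e=sp−y=-0.356; I=1.0365, D=e−e_prev=-0.1485; u=1/2·(-0.356)+5/4·1.0365+1/4·(-0.1485)=1.0805; next y=4/5·1.356+1/4·1.0805=1.354925
n=5: y=1.354925, sp=1, e=sp−y=-0.354925; I=0.681575, D=e−e_prev=0.001075; u=1/2·(-0.354925)+5/4·0.681575+1/4·0.001075=0.674775; next y=4/5·1.354925+1/4·0.674775≈1.252634
n=6: y≈1.252634, sp=1, e=sp−y≈-0.252634; I≈0.428941, D=e−e_prev≈0.102291; u=1/2·(-0.252634)+5/4·0.428941+1/4·0.102291≈0.435433; next y=4/5·1.252634+1/4·0.435433≈1.110965
n=7: y≈1.110965, sp=-2, e=sp−y≈-3.110965; I≈-2.682024, D=e−e_prev≈-2.858331; u=1/2·(-3.110965)+5/4·(-2.682024)+1/4·(-2.858331)≈-5.622595; next y=4/5·1.110965+1/4·(-5.622595)≈-0.516877
n=8: y≈-0.516877, sp=-2, e=sp−y≈-1.483123; I≈-4.165147, D=e−e_prev≈1.627842; u=1/2·(-1.483123)+5/4·(-4.165147)+1/4·1.627842≈-5.541035; next y=4/5·(-0.516877)+1/4·(-5.541035)≈-1.798760
n=9: y≈-1.798760, sp=-2, e=sp−y≈-0.201240; I≈-4.366387, D=e−e_prev≈1.281883; u=1/2·(-0.201240)+5/4·(-4.366387)+1/4·1.281883≈-5.238133; next y=4/5·(-1.798760)+1/4·(-5.238133)≈-2.748541
n=10: y≈-2.748541, sp=3, e=sp−y≈5.748541; I≈1.382154, D=e−e_prev≈5.949781; u=1/2·5.748541+5/4·1.382154+1/4·5.949781≈6.089409; next y=4/5·(-2.748541)+1/4·6.089409≈-0.676481
n=11: y≈-0.676481, sp=3, e=sp−y≈3.676481; I≈5.058635, D=e−e_prev≈-2.072060; u=1/2·3.676481+5/4·5.058635+1/4·(-2.072060)≈7.643519; next y=4/5·(-0.676481)+1/4·7.643519≈1.369695

0 1 2.000 0.000
1 1 2.000 0.500
2 1 1.950 0.900
3 1 1.560 1.208
4 1 1.081 1.356
5 1 0.675 1.355
6 1 0.435 1.253
7 -2 -5.623 1.111
8 -2 -5.541 -0.517
9 -2 -5.238 -1.799
10 3 6.089 -2.749
11 3 7.644 -0.676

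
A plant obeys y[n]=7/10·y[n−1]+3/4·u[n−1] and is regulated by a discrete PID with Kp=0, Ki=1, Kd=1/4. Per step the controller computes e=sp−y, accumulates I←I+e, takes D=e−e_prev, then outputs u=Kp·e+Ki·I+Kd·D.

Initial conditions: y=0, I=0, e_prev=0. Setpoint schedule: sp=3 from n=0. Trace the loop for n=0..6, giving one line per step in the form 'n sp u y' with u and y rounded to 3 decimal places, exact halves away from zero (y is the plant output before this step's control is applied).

0 3 3.750 0.000
1 3 2.484 2.813
2 3 2.101 3.832
3 3 0.991 4.258
4 3 0.507 3.724
5 3 0.571 2.987
6 3 0.985 2.519

(exact arithmetic carried between steps; '≈' marks a value shown rounded to 6 d.p. or computed from one; I and e_prev carry over from the previous line; the table rounds u and y to 3 d.p., halves away from zero)
n=0: y=0, sp=3, e=sp−y=3; I=3, D=e−e_prev=3; u=0·3+1·3+1/4·3=3.75; next y=7/10·0+3/4·3.75=2.8125
n=1: y=2.8125, sp=3, e=sp−y=0.1875; I=3.1875, D=e−e_prev=-2.8125; u=0·0.1875+1·3.1875+1/4·(-2.8125)=2.484375; next y=7/10·2.8125+3/4·2.484375≈3.832031
n=2: y≈3.832031, sp=3, e=sp−y≈-0.832031; I≈2.355469, D=e−e_prev≈-1.019531; u=0·(-0.832031)+1·2.355469+1/4·(-1.019531)≈2.100586; next y=7/10·3.832031+3/4·2.100586≈4.257861
n=3: y≈4.257861, sp=3, e=sp−y≈-1.257861; I≈1.097607, D=e−e_prev≈-0.425830; u=0·(-1.257861)+1·1.097607+1/4·(-0.425830)≈0.991150; next y=7/10·4.257861+3/4·0.991150≈3.723865
n=4: y≈3.723865, sp=3, e=sp−y≈-0.723865; I≈0.373742, D=e−e_prev≈0.533996; u=0·(-0.723865)+1·0.373742+1/4·0.533996≈0.507241; next y=7/10·3.723865+3/4·0.507241≈2.987137
n=5: y≈2.987137, sp=3, e=sp−y≈0.012863; I≈0.386606, D=e−e_prev≈0.736729; u=0·0.012863+1·0.386606+1/4·0.736729≈0.570788; next y=7/10·2.987137+3/4·0.570788≈2.519086
n=6: y≈2.519086, sp=3, e=sp−y≈0.480914; I≈0.867519, D=e−e_prev≈0.468050; u=0·0.480914+1·0.867519+1/4·0.468050≈0.984532; next y=7/10·2.519086+3/4·0.984532≈2.501759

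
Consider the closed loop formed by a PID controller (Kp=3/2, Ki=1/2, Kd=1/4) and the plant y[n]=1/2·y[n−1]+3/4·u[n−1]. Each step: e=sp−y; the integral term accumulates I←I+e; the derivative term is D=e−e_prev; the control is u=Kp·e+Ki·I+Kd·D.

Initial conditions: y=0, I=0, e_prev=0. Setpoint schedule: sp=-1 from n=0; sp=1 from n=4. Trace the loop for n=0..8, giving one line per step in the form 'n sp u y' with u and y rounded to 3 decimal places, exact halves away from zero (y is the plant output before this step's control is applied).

(exact arithmetic carried between steps; '≈' marks a value shown rounded to 6 d.p. or computed from one; I and e_prev carry over from the previous line; the table rounds u and y to 3 d.p., halves away from zero)
n=0: y=0, sp=-1, e=sp−y=-1; I=-1, D=e−e_prev=-1; u=3/2·(-1)+1/2·(-1)+1/4·(-1)=-2.25; next y=1/2·0+3/4·(-2.25)=-1.6875
n=1: y=-1.6875, sp=-1, e=sp−y=0.6875; I=-0.3125, D=e−e_prev=1.6875; u=3/2·0.6875+1/2·(-0.3125)+1/4·1.6875=1.296875; next y=1/2·(-1.6875)+3/4·1.296875≈0.128906
n=2: y≈0.128906, sp=-1, e=sp−y≈-1.128906; I≈-1.441406, D=e−e_prev≈-1.816406; u=3/2·(-1.128906)+1/2·(-1.441406)+1/4·(-1.816406)≈-2.868164; next y=1/2·0.128906+3/4·(-2.868164)≈-2.086670
n=3: y≈-2.086670, sp=-1, e=sp−y≈1.086670; I≈-0.354736, D=e−e_prev≈2.215576; u=3/2·1.086670+1/2·(-0.354736)+1/4·2.215576≈2.006531; next y=1/2·(-2.086670)+3/4·2.006531≈0.461563
n=4: y≈0.461563, sp=1, e=sp−y≈0.538437; I≈0.183701, D=e−e_prev≈-0.548233; u=3/2·0.538437+1/2·0.183701+1/4·(-0.548233)≈0.762447; next y=1/2·0.461563+3/4·0.762447≈0.802617
n=5: y≈0.802617, sp=1, e=sp−y≈0.197383; I≈0.381083, D=e−e_prev≈-0.341054; u=3/2·0.197383+1/2·0.381083+1/4·(-0.341054)≈0.401353; next y=1/2·0.802617+3/4·0.401353≈0.702323
n=6: y≈0.702323, sp=1, e=sp−y≈0.297677; I≈0.678760, D=e−e_prev≈0.100294; u=3/2·0.297677+1/2·0.678760+1/4·0.100294≈0.810969; next y=1/2·0.702323+3/4·0.810969≈0.959388
n=7: y≈0.959388, sp=1, e=sp−y≈0.040612; I≈0.719372, D=e−e_prev≈-0.257065; u=3/2·0.040612+1/2·0.719372+1/4·(-0.257065)≈0.356337; next y=1/2·0.959388+3/4·0.356337≈0.746947
n=8: y≈0.746947, sp=1, e=sp−y≈0.253053; I≈0.972425, D=e−e_prev≈0.212441; u=3/2·0.253053+1/2·0.972425+1/4·0.212441≈0.918902; next y=1/2·0.746947+3/4·0.918902≈1.062650

0 -1 -2.250 0.000
1 -1 1.297 -1.688
2 -1 -2.868 0.129
3 -1 2.007 -2.087
4 1 0.762 0.462
5 1 0.401 0.803
6 1 0.811 0.702
7 1 0.356 0.959
8 1 0.919 0.747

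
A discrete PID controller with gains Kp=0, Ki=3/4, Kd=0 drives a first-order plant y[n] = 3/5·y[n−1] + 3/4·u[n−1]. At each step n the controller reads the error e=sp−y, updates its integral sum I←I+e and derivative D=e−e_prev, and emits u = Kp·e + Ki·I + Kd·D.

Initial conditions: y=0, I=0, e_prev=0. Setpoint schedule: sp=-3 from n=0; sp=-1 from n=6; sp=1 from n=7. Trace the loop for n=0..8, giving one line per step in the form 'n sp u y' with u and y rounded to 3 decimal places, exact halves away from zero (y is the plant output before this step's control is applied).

(exact arithmetic carried between steps; '≈' marks a value shown rounded to 6 d.p. or computed from one; I and e_prev carry over from the previous line; the table rounds u and y to 3 d.p., halves away from zero)
n=0: y=0, sp=-3, e=sp−y=-3; I=-3, D=e−e_prev=-3; u=0·(-3)+3/4·(-3)+0·(-3)=-2.25; next y=3/5·0+3/4·(-2.25)=-1.6875
n=1: y=-1.6875, sp=-3, e=sp−y=-1.3125; I=-4.3125, D=e−e_prev=1.6875; u=0·(-1.3125)+3/4·(-4.3125)+0·1.6875=-3.234375; next y=3/5·(-1.6875)+3/4·(-3.234375)≈-3.438281
n=2: y≈-3.438281, sp=-3, e=sp−y≈0.438281; I≈-3.874219, D=e−e_prev≈1.750781; u=0·0.438281+3/4·(-3.874219)+0·1.750781≈-2.905664; next y=3/5·(-3.438281)+3/4·(-2.905664)≈-4.242217
n=3: y≈-4.242217, sp=-3, e=sp−y≈1.242217; I≈-2.632002, D=e−e_prev≈0.803936; u=0·1.242217+3/4·(-2.632002)+0·0.803936≈-1.974001; next y=3/5·(-4.242217)+3/4·(-1.974001)≈-4.025831
n=4: y≈-4.025831, sp=-3, e=sp−y≈1.025831; I≈-1.606171, D=e−e_prev≈-0.216386; u=0·1.025831+3/4·(-1.606171)+0·(-0.216386)≈-1.204628; next y=3/5·(-4.025831)+3/4·(-1.204628)≈-3.318970
n=5: y≈-3.318970, sp=-3, e=sp−y≈0.318970; I≈-1.287201, D=e−e_prev≈-0.706861; u=0·0.318970+3/4·(-1.287201)+0·(-0.706861)≈-0.965401; next y=3/5·(-3.318970)+3/4·(-0.965401)≈-2.715432
n=6: y≈-2.715432, sp=-1, e=sp−y≈1.715432; I≈0.428231, D=e−e_prev≈1.396463; u=0·1.715432+3/4·0.428231+0·1.396463≈0.321174; next y=3/5·(-2.715432)+3/4·0.321174≈-1.388379
n=7: y≈-1.388379, sp=1, e=sp−y≈2.388379; I≈2.816611, D=e−e_prev≈0.672947; u=0·2.388379+3/4·2.816611+0·0.672947≈2.112458; next y=3/5·(-1.388379)+3/4·2.112458≈0.751316
n=8: y≈0.751316, sp=1, e=sp−y≈0.248684; I≈3.065295, D=e−e_prev≈-2.139695; u=0·0.248684+3/4·3.065295+0·(-2.139695)≈2.298971; next y=3/5·0.751316+3/4·2.298971≈2.175018

0 -3 -2.250 0.000
1 -3 -3.234 -1.688
2 -3 -2.906 -3.438
3 -3 -1.974 -4.242
4 -3 -1.205 -4.026
5 -3 -0.965 -3.319
6 -1 0.321 -2.715
7 1 2.112 -1.388
8 1 2.299 0.751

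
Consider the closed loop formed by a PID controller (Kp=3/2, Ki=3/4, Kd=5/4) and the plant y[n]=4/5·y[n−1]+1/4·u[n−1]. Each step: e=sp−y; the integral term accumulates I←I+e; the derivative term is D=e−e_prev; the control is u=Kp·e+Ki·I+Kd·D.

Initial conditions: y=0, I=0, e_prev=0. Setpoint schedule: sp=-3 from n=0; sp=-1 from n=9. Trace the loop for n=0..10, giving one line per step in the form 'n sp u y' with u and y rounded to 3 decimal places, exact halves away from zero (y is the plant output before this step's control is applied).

0 -3 -10.500 0.000
1 -3 0.188 -2.625
2 -3 -5.377 -2.053
3 -3 -2.105 -2.987
4 -3 -3.531 -2.915
5 -3 -2.457 -3.215
6 -3 -2.771 -3.186
7 -3 -2.401 -3.242
8 -3 -2.457 -3.194
9 -1 4.663 -3.169
10 -1 -2.478 -1.370

(exact arithmetic carried between steps; '≈' marks a value shown rounded to 6 d.p. or computed from one; I and e_prev carry over from the previous line; the table rounds u and y to 3 d.p., halves away from zero)
n=0: y=0, sp=-3, e=sp−y=-3; I=-3, D=e−e_prev=-3; u=3/2·(-3)+3/4·(-3)+5/4·(-3)=-10.5; next y=4/5·0+1/4·(-10.5)=-2.625
n=1: y=-2.625, sp=-3, e=sp−y=-0.375; I=-3.375, D=e−e_prev=2.625; u=3/2·(-0.375)+3/4·(-3.375)+5/4·2.625=0.1875; next y=4/5·(-2.625)+1/4·0.1875=-2.053125
n=2: y=-2.053125, sp=-3, e=sp−y=-0.946875; I=-4.321875, D=e−e_prev=-0.571875; u=3/2·(-0.946875)+3/4·(-4.321875)+5/4·(-0.571875)≈-5.376563; next y=4/5·(-2.053125)+1/4·(-5.376563)≈-2.986641
n=3: y≈-2.986641, sp=-3, e=sp−y≈-0.013359; I≈-4.335234, D=e−e_prev≈0.933516; u=3/2·(-0.013359)+3/4·(-4.335234)+5/4·0.933516≈-2.104570; next y=4/5·(-2.986641)+1/4·(-2.104570)≈-2.915455
n=4: y≈-2.915455, sp=-3, e=sp−y≈-0.084545; I≈-4.419779, D=e−e_prev≈-0.071186; u=3/2·(-0.084545)+3/4·(-4.419779)+5/4·(-0.071186)≈-3.530634; next y=4/5·(-2.915455)+1/4·(-3.530634)≈-3.215023
n=5: y≈-3.215023, sp=-3, e=sp−y≈0.215023; I≈-4.204757, D=e−e_prev≈0.299567; u=3/2·0.215023+3/4·(-4.204757)+5/4·0.299567≈-2.456575; next y=4/5·(-3.215023)+1/4·(-2.456575)≈-3.186162
n=6: y≈-3.186162, sp=-3, e=sp−y≈0.186162; I≈-4.018595, D=e−e_prev≈-0.028861; u=3/2·0.186162+3/4·(-4.018595)+5/4·(-0.028861)≈-2.770780; next y=4/5·(-3.186162)+1/4·(-2.770780)≈-3.241624
n=7: y≈-3.241624, sp=-3, e=sp−y≈0.241624; I≈-3.776971, D=e−e_prev≈0.055463; u=3/2·0.241624+3/4·(-3.776971)+5/4·0.055463≈-2.400963; next y=4/5·(-3.241624)+1/4·(-2.400963)≈-3.193540
n=8: y≈-3.193540, sp=-3, e=sp−y≈0.193540; I≈-3.583431, D=e−e_prev≈-0.048084; u=3/2·0.193540+3/4·(-3.583431)+5/4·(-0.048084)≈-2.457368; next y=4/5·(-3.193540)+1/4·(-2.457368)≈-3.169174
n=9: y≈-3.169174, sp=-1, e=sp−y≈2.169174; I≈-1.414256, D=e−e_prev≈1.975634; u=3/2·2.169174+3/4·(-1.414256)+5/4·1.975634≈4.662611; next y=4/5·(-3.169174)+1/4·4.662611≈-1.369687
n=10: y≈-1.369687, sp=-1, e=sp−y≈0.369687; I≈-1.044570, D=e−e_prev≈-1.799488; u=3/2·0.369687+3/4·(-1.044570)+5/4·(-1.799488)≈-2.478257; next y=4/5·(-1.369687)+1/4·(-2.478257)≈-1.715314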